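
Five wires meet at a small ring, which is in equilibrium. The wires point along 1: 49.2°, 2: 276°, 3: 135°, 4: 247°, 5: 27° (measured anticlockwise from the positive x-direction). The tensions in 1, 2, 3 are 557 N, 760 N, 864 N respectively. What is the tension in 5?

T_5 ≈ 408 N

Resolve: ΣF_x = 557 cos 49.2° + 760 cos 276° + 864 cos 135° + T_4 cos 247° + T_5 cos 27° = 0.
        ΣF_y = 557 sin 49.2° + 760 sin 276° + 864 sin 135° + T_4 sin 247° + T_5 sin 27° = 0.
The known terms sum to (-167.5, 276.7) N, so -0.3907 T_4 + 0.8910 T_5 = 167.5 and -0.9205 T_4 + 0.4540 T_5 = -276.7.
Solving simultaneously: T_4 = 502 N, T_5 = 408.2 N.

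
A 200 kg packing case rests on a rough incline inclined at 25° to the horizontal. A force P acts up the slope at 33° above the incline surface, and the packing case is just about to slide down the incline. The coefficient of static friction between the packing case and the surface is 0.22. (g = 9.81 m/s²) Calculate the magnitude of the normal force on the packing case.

N ≈ 1450 N

On the verge of sliding down the incline, friction equals μN and acts up the slope.
Perpendicular: N + P sin 33° = W cos 25° = 1778 N.
Along incline: P cos 33° + μN = W sin 25° with W sin 25° = 829.2 N.
Solving the pair for P and N: P = 609.3 N, N = 1446 N (and f = μN = 318.2 N).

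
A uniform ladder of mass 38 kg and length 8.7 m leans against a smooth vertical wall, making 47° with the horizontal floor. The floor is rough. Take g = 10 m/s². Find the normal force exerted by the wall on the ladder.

N_wall ≈ 177 N

Torques about the foot: N_wall · 8.7 sin 47° = 38×10×4.35 cos 47° → N_wall = 177.18 N.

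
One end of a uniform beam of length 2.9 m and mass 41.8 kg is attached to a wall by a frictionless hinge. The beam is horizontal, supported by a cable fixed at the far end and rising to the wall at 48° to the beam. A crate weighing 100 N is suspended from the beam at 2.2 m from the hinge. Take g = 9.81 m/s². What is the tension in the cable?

T ≈ 378 N

Take torques about the hinge: T sin 48° · 2.9 = 41.8×9.81×1.45 + 100×2.2 = 814.58 N·m.
So T = 814.58 / (0.7431 × 2.9) = 377.98 N.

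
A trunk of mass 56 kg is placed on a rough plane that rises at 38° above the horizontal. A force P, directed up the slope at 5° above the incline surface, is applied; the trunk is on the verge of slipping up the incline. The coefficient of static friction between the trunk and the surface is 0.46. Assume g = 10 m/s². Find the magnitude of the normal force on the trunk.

N ≈ 395 N

On the verge of sliding up the incline, friction equals μN and acts down the slope.
Perpendicular: N + P sin 5° = W cos 38° = 441.3 N.
Along incline: P cos 5° = W sin 38° + μN  with W sin 38° = 344.8 N.
Solving the pair for P and N: P = 528.6 N, N = 395.2 N (and f = μN = 181.8 N).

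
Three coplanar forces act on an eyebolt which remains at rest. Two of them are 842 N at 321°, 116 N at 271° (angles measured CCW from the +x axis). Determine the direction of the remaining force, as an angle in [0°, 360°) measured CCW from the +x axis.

θ ≈ 135°

Sum the known components: ΣF_x = 656.4 N, ΣF_y = -645.9 N.
For equilibrium the remaining force must supply (−ΣF_x, −ΣF_y) = (-656.4, 645.9) N.
Magnitude = √((-656.4)² + (645.9)²) = 920.9 N; direction = atan2(645.9, -656.4) = 135.5°.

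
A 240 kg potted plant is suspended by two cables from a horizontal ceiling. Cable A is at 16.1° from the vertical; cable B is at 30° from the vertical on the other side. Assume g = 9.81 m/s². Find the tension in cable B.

Angles from the horizontal: cable A is 90° − 16.1° = 73.9°, cable B is 90° − 30° = 60°.
Weight W = 240 × 9.81 = 2354 N acts straight down.
Horizontal: T_A cos 73.9° = T_B cos 60°  →  T_A = 1.803 T_B.
Vertical: T_A sin 73.9° + T_B sin 60° = 2354.
Substituting the horizontal relation into the vertical equation gives 2.598 T_B = 2354, so T_B = 906.1 N.

T_B ≈ 906 N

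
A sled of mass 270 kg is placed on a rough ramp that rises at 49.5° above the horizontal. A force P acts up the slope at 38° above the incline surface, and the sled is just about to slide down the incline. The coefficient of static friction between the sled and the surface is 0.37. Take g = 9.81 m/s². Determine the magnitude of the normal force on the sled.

On the verge of sliding down the incline, friction equals μN and acts up the slope.
Perpendicular: N + P sin 38° = W cos 49.5° = 1720 N.
Along incline: P cos 38° + μN = W sin 49.5° with W sin 49.5° = 2014 N.
Solving the pair for P and N: P = 2459 N, N = 206.2 N (and f = μN = 76.31 N).

N ≈ 206 N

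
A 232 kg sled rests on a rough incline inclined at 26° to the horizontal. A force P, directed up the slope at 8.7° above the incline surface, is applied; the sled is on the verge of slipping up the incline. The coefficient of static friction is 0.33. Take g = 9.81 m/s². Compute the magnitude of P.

On the verge of sliding up the incline, friction equals μN and acts down the slope.
Perpendicular: N + P sin 8.7° = W cos 26° = 2046 N.
Along incline: P cos 8.7° = W sin 26° + μN  with W sin 26° = 997.7 N.
Solving the pair for P and N: P = 1611 N, N = 1802 N (and f = μN = 594.6 N).

P ≈ 1610 N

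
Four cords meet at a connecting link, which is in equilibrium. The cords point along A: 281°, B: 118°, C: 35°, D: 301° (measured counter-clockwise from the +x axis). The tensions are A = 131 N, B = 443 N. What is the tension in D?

Resolve: ΣF_x = 131 cos 281° + 443 cos 118° + T_C cos 35° + T_D cos 301° = 0.
        ΣF_y = 131 sin 281° + 443 sin 118° + T_C sin 35° + T_D sin 301° = 0.
The known terms sum to (-183, 262.6) N, so 0.8192 T_C + 0.5150 T_D = 183 and 0.5736 T_C − 0.8572 T_D = -262.6.
Solving simultaneously: T_C = 21.67 N, T_D = 320.8 N.

T_D ≈ 321 N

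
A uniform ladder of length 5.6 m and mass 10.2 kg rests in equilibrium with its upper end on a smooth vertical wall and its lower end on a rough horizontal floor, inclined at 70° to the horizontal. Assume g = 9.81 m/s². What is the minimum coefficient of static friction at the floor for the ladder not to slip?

ΣF_y = 0: N_floor = 10.2×9.81 = 100.06 N.
Torques about the foot: N_wall · 5.6 sin 70° = 10.2×9.81×2.8 cos 70° → N_wall = 18.21 N.
ΣF_x = 0: f_floor = N_wall = 18.21 N.
μ_min = f_floor / N_floor = 18.21 / 100.06 = 0.182.

μ_min ≈ 0.182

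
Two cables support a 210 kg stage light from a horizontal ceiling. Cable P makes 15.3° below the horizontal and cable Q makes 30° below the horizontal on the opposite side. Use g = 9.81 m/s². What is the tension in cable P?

Weight W = 210 × 9.81 = 2060 N acts straight down.
Horizontal: T_P cos 15.3° = T_Q cos 30°  →  T_Q = 1.114 T_P.
Vertical: T_P sin 15.3° + T_Q sin 30° = 2060.
Substituting the horizontal relation into the vertical equation gives 0.8208 T_P = 2060, so T_P = 2510 N.

T_P ≈ 2510 N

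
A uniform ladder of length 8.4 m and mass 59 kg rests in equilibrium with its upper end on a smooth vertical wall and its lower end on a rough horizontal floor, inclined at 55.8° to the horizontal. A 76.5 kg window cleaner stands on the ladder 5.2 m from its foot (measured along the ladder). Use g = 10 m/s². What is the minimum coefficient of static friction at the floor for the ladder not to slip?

μ_min ≈ 0.385

ΣF_y = 0: N_floor = 59×10 + 76.5×10 = 1355 N.
Torques about the foot: N_wall · 8.4 sin 55.8° = 59×10×4.2 cos 55.8° + 76.5×10×5.2 cos 55.8° → N_wall = 522.32 N.
ΣF_x = 0: f_floor = N_wall = 522.32 N.
μ_min = f_floor / N_floor = 522.32 / 1355 = 0.3855.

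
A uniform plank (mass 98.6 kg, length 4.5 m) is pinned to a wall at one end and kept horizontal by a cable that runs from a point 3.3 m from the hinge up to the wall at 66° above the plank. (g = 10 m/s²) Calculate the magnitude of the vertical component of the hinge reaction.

|H_y| ≈ 314 N

Take torques about the hinge: T sin 66° · 3.3 = 98.6×10×2.25 = 2218.5 N·m.
So T = 2218.5 / (0.9135 × 3.3) = 735.89 N.
ΣF_y = 0: H_y = (98.6×10) − T sin 66° = 986 − 672.27 = 313.73 N.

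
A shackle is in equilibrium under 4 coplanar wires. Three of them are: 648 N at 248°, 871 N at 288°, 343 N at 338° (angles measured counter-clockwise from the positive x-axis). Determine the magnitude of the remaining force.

F ≈ 1600 N

Sum the known components: ΣF_x = 344.4 N, ΣF_y = -1558 N.
For equilibrium the remaining force must supply (−ΣF_x, −ΣF_y) = (-344.4, 1558) N.
Magnitude = √((-344.4)² + (1558)²) = 1595 N; direction = atan2(1558, -344.4) = 102.5°.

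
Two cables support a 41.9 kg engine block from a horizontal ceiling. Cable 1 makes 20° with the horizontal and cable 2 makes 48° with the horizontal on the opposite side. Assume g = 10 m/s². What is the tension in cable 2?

Weight W = 41.9 × 10 = 419 N acts straight down.
Horizontal: T_1 cos 20° = T_2 cos 48°  →  T_1 = 0.7121 T_2.
Vertical: T_1 sin 20° + T_2 sin 48° = 419.
Substituting the horizontal relation into the vertical equation gives 0.9867 T_2 = 419, so T_2 = 424.7 N.

T_2 ≈ 425 N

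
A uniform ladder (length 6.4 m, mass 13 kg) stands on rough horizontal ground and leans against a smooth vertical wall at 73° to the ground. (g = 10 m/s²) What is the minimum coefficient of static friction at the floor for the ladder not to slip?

μ_min ≈ 0.153

ΣF_y = 0: N_floor = 13×10 = 130 N.
Torques about the foot: N_wall · 6.4 sin 73° = 13×10×3.2 cos 73° → N_wall = 19.872 N.
ΣF_x = 0: f_floor = N_wall = 19.872 N.
μ_min = f_floor / N_floor = 19.872 / 130 = 0.1529.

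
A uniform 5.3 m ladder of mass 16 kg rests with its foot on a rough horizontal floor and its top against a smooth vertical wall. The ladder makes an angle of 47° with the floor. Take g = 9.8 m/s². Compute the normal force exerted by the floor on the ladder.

ΣF_y = 0: N_floor = 16×9.8 = 156.8 N.

N_floor ≈ 157 N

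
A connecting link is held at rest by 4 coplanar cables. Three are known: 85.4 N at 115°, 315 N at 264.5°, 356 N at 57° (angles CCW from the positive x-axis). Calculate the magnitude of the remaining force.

F ≈ 142 N

Sum the known components: ΣF_x = 127.6 N, ΣF_y = 62.42 N.
For equilibrium the remaining force must supply (−ΣF_x, −ΣF_y) = (-127.6, -62.42) N.
Magnitude = √((-127.6)² + (-62.42)²) = 142.1 N; direction = atan2(-62.42, -127.6) = 206.1°.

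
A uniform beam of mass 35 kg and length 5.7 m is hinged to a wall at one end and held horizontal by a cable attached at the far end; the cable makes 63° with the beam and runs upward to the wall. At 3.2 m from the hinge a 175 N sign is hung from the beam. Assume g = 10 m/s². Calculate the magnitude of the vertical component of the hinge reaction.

|H_y| ≈ 252 N

Take torques about the hinge: T sin 63° · 5.7 = 35×10×2.85 + 175×3.2 = 1557.5 N·m.
So T = 1557.5 / (0.8910 × 5.7) = 306.67 N.
ΣF_y = 0: H_y = (35×10 + 175) − T sin 63° = 525 − 273.25 = 251.75 N.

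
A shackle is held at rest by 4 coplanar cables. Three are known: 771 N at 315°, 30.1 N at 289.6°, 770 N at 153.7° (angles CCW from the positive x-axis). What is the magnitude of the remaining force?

Sum the known components: ΣF_x = -135 N, ΣF_y = -232.4 N.
For equilibrium the remaining force must supply (−ΣF_x, −ΣF_y) = (135, 232.4) N.
Magnitude = √((135)² + (232.4)²) = 268.7 N; direction = atan2(232.4, 135) = 59.8°.

F ≈ 269 N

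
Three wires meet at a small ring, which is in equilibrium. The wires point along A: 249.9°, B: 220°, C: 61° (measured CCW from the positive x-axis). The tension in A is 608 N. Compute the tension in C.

Resolve: ΣF_x = 608 cos 249.9° + T_B cos 220° + T_C cos 61° = 0.
        ΣF_y = 608 sin 249.9° + T_B sin 220° + T_C sin 61° = 0.
The known terms sum to (-208.9, -571) N, so -0.7660 T_B + 0.4848 T_C = 208.9 and -0.6428 T_B + 0.8746 T_C = 571.
Solving simultaneously: T_B = 262.5 N, T_C = 845.7 N.

T_C ≈ 846 N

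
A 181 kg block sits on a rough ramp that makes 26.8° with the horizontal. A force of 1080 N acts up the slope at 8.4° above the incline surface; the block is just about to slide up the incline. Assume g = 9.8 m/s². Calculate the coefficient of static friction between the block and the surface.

On the verge of sliding up the incline, friction is at its maximum μN and acts down the slope.
Perpendicular to incline: N = W cos 26.8° − P sin 8.4° = 1583 − 157.8 = 1425 N.
Along incline: P cos 8.4° − μN = W sin 26.8° → μ = −(W sin 26.8° − P cos 8.4°) / N = 0.1885.

μ ≈ 0.188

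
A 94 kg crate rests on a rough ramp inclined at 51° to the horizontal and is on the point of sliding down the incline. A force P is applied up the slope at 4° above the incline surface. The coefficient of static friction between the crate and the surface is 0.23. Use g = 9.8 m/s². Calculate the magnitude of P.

P ≈ 594 N

On the verge of sliding down the incline, friction equals μN and acts up the slope.
Perpendicular: N + P sin 4° = W cos 51° = 579.7 N.
Along incline: P cos 4° + μN = W sin 51° with W sin 51° = 715.9 N.
Solving the pair for P and N: P = 593.5 N, N = 538.3 N (and f = μN = 123.8 N).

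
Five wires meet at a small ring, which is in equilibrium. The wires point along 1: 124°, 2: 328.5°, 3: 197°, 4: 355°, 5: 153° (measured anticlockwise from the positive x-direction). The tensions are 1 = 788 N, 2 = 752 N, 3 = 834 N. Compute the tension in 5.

Resolve: ΣF_x = 788 cos 124° + 752 cos 328.5° + 834 cos 197° + T_4 cos 355° + T_5 cos 153° = 0.
        ΣF_y = 788 sin 124° + 752 sin 328.5° + 834 sin 197° + T_4 sin 355° + T_5 sin 153° = 0.
The known terms sum to (-597, 16.52) N, so 0.9962 T_4 − 0.8910 T_5 = 597 and -0.0872 T_4 + 0.4540 T_5 = -16.52.
Solving simultaneously: T_4 = 684.2 N, T_5 = 94.96 N.

T_5 ≈ 95 N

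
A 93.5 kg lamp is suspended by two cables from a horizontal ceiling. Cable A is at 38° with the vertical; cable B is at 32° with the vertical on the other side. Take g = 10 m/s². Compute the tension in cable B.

T_B ≈ 613 N

Angles from the horizontal: cable A is 90° − 38° = 52°, cable B is 90° − 32° = 58°.
Weight W = 93.5 × 10 = 935 N acts straight down.
Horizontal: T_A cos 52° = T_B cos 58°  →  T_A = 0.8607 T_B.
Vertical: T_A sin 52° + T_B sin 58° = 935.
Substituting the horizontal relation into the vertical equation gives 1.526 T_B = 935, so T_B = 612.6 N.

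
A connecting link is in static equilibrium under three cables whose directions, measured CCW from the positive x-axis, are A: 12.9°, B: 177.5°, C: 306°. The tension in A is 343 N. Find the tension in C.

T_C ≈ 116 N

Resolve: ΣF_x = 343 cos 12.9° + T_B cos 177.5° + T_C cos 306° = 0.
        ΣF_y = 343 sin 12.9° + T_B sin 177.5° + T_C sin 306° = 0.
The known terms sum to (334.3, 76.57) N, so -0.9990 T_B + 0.5878 T_C = -334.3 and 0.0436 T_B − 0.8090 T_C = -76.57.
Solving simultaneously: T_B = 403.1 N, T_C = 116.4 N.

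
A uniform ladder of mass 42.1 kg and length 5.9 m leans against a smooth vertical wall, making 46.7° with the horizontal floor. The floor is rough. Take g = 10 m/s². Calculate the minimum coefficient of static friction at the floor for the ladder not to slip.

ΣF_y = 0: N_floor = 42.1×10 = 421 N.
Torques about the foot: N_wall · 5.9 sin 46.7° = 42.1×10×2.95 cos 46.7° → N_wall = 198.37 N.
ΣF_x = 0: f_floor = N_wall = 198.37 N.
μ_min = f_floor / N_floor = 198.37 / 421 = 0.4712.

μ_min ≈ 0.471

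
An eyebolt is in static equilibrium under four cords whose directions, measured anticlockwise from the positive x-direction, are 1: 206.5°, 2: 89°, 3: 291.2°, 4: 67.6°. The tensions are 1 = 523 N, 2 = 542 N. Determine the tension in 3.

Resolve: ΣF_x = 523 cos 206.5° + 542 cos 89° + T_3 cos 291.2° + T_4 cos 67.6° = 0.
        ΣF_y = 523 sin 206.5° + 542 sin 89° + T_3 sin 291.2° + T_4 sin 67.6° = 0.
The known terms sum to (-458.6, 308.6) N, so 0.3616 T_3 + 0.3811 T_4 = 458.6 and -0.9323 T_3 + 0.9245 T_4 = -308.6.
Solving simultaneously: T_3 = 785.3 N, T_4 = 458.2 N.

T_3 ≈ 785 N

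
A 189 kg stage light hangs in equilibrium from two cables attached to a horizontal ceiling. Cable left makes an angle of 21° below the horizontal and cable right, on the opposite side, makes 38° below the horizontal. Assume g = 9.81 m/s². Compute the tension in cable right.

Weight W = 189 × 9.81 = 1854 N acts straight down.
Horizontal: T_left cos 21° = T_right cos 38°  →  T_left = 0.8441 T_right.
Vertical: T_left sin 21° + T_right sin 38° = 1854.
Substituting the horizontal relation into the vertical equation gives 0.9182 T_right = 1854, so T_right = 2019 N.

T_right ≈ 2020 N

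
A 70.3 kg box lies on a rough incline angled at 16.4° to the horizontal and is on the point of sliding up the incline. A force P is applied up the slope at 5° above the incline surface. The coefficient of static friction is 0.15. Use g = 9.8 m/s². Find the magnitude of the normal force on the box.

N ≈ 636 N

On the verge of sliding up the incline, friction equals μN and acts down the slope.
Perpendicular: N + P sin 5° = W cos 16.4° = 660.9 N.
Along incline: P cos 5° = W sin 16.4° + μN  with W sin 16.4° = 194.5 N.
Solving the pair for P and N: P = 291 N, N = 635.6 N (and f = μN = 95.33 N).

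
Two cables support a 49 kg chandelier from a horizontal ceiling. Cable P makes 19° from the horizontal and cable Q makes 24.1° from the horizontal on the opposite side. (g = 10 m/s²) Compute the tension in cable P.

T_P ≈ 655 N

Weight W = 49 × 10 = 490 N acts straight down.
Horizontal: T_P cos 19° = T_Q cos 24.1°  →  T_Q = 1.036 T_P.
Vertical: T_P sin 19° + T_Q sin 24.1° = 490.
Substituting the horizontal relation into the vertical equation gives 0.7485 T_P = 490, so T_P = 654.6 N.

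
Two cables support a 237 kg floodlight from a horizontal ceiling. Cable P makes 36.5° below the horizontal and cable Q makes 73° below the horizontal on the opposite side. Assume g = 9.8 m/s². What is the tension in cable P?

T_P ≈ 720 N

Weight W = 237 × 9.8 = 2323 N acts straight down.
Horizontal: T_P cos 36.5° = T_Q cos 73°  →  T_Q = 2.749 T_P.
Vertical: T_P sin 36.5° + T_Q sin 73° = 2323.
Substituting the horizontal relation into the vertical equation gives 3.224 T_P = 2323, so T_P = 720.4 N.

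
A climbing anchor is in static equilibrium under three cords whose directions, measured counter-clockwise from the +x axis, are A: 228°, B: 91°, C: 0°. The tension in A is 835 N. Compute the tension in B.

Resolve: ΣF_x = 835 cos 228° + T_B cos 91° + T_C cos 0° = 0.
        ΣF_y = 835 sin 228° + T_B sin 91° + T_C sin 0° = 0.
The known terms sum to (-558.7, -620.5) N, so -0.0175 T_B + 1.0000 T_C = 558.7 and 0.9998 T_B + 0.0000 T_C = 620.5.
Solving simultaneously: T_B = 620.6 N, T_C = 569.6 N.

T_B ≈ 621 N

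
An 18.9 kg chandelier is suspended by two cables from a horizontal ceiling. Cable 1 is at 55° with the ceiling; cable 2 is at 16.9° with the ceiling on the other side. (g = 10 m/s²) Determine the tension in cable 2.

Weight W = 18.9 × 10 = 189 N acts straight down.
Horizontal: T_1 cos 55° = T_2 cos 16.9°  →  T_1 = 1.668 T_2.
Vertical: T_1 sin 55° + T_2 sin 16.9° = 189.
Substituting the horizontal relation into the vertical equation gives 1.657 T_2 = 189, so T_2 = 114 N.

T_2 ≈ 114 N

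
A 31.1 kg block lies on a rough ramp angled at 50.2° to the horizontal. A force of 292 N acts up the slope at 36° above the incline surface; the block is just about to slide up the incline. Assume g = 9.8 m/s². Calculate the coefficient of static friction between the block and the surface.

On the verge of sliding up the incline, friction is at its maximum μN and acts down the slope.
Perpendicular to incline: N = W cos 50.2° − P sin 36° = 195.1 − 171.6 = 23.46 N.
Along incline: P cos 36° − μN = W sin 50.2° → μ = −(W sin 50.2° − P cos 36°) / N = 0.08847.

μ ≈ 0.0885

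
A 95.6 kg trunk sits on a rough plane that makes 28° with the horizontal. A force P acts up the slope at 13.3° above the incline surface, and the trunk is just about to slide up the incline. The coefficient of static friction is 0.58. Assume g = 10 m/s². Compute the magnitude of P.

P ≈ 848 N

On the verge of sliding up the incline, friction equals μN and acts down the slope.
Perpendicular: N + P sin 13.3° = W cos 28° = 844.1 N.
Along incline: P cos 13.3° = W sin 28° + μN  with W sin 28° = 448.8 N.
Solving the pair for P and N: P = 848 N, N = 649 N (and f = μN = 376.4 N).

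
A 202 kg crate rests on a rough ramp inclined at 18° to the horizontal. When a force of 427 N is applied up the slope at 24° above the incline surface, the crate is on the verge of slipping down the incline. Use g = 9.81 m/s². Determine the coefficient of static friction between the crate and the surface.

μ ≈ 0.130

On the verge of sliding down the incline, friction is at its maximum μN and acts up the slope.
Perpendicular to incline: N = W cos 18° − P sin 24° = 1885 − 173.7 = 1711 N.
Along incline: P cos 24° + μN = W sin 18° → μ = (W sin 18° − P cos 24°) / N = 0.1299.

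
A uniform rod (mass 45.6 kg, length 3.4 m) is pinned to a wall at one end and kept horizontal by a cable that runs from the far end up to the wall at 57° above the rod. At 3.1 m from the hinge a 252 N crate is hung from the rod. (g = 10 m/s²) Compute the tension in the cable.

Take torques about the hinge: T sin 57° · 3.4 = 45.6×10×1.7 + 252×3.1 = 1556.4 N·m.
So T = 1556.4 / (0.8387 × 3.4) = 545.82 N.

T ≈ 546 N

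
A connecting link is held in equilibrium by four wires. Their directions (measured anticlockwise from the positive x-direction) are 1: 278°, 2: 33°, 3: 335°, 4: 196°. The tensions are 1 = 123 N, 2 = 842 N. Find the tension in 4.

T_4 ≈ 931 N

Resolve: ΣF_x = 123 cos 278° + 842 cos 33° + T_3 cos 335° + T_4 cos 196° = 0.
        ΣF_y = 123 sin 278° + 842 sin 33° + T_3 sin 335° + T_4 sin 196° = 0.
The known terms sum to (723.3, 336.8) N, so 0.9063 T_3 − 0.9613 T_4 = -723.3 and -0.4226 T_3 − 0.2756 T_4 = -336.8.
Solving simultaneously: T_3 = 189.6 N, T_4 = 931.2 N.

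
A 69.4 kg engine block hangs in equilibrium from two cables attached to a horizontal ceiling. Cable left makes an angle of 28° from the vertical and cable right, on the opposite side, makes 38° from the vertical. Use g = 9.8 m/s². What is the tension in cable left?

Angles from the horizontal: cable left is 90° − 28° = 62°, cable right is 90° − 38° = 52°.
Weight W = 69.4 × 9.8 = 680.1 N acts straight down.
Horizontal: T_left cos 62° = T_right cos 52°  →  T_right = 0.7625 T_left.
Vertical: T_left sin 62° + T_right sin 52° = 680.1.
Substituting the horizontal relation into the vertical equation gives 1.484 T_left = 680.1, so T_left = 458.4 N.

T_left ≈ 458 N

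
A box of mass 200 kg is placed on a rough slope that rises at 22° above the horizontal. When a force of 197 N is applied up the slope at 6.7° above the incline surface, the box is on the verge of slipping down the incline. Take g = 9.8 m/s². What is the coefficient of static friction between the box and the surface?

On the verge of sliding down the incline, friction is at its maximum μN and acts up the slope.
Perpendicular to incline: N = W cos 22° − P sin 6.7° = 1817 − 22.98 = 1794 N.
Along incline: P cos 6.7° + μN = W sin 22° → μ = (W sin 22° − P cos 6.7°) / N = 0.3002.

μ ≈ 0.300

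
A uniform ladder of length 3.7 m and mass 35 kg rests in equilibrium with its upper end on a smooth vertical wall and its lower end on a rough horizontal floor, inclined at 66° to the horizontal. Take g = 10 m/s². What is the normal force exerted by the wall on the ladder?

Torques about the foot: N_wall · 3.7 sin 66° = 35×10×1.85 cos 66° → N_wall = 77.915 N.

N_wall ≈ 77.9 N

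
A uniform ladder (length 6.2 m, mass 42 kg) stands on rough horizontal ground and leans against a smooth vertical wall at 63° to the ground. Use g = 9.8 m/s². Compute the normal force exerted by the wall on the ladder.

Torques about the foot: N_wall · 6.2 sin 63° = 42×9.8×3.1 cos 63° → N_wall = 104.86 N.

N_wall ≈ 105 N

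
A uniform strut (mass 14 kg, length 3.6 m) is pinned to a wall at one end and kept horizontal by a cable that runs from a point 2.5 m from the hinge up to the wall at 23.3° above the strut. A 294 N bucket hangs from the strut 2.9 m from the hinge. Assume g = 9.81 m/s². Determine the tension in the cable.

Take torques about the hinge: T sin 23.3° · 2.5 = 14×9.81×1.8 + 294×2.9 = 1099.8 N·m.
So T = 1099.8 / (0.3955 × 2.5) = 1112.2 N.

T ≈ 1110 N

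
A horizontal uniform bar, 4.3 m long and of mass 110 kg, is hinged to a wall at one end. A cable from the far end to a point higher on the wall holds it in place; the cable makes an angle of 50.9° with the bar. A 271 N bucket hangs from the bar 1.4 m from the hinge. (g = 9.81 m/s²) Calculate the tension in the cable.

T ≈ 809 N

Take torques about the hinge: T sin 50.9° · 4.3 = 110×9.81×2.15 + 271×1.4 = 2699.5 N·m.
So T = 2699.5 / (0.7760 × 4.3) = 808.95 N.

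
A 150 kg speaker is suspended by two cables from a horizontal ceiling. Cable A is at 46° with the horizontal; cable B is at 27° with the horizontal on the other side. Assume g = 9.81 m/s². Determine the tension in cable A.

T_A ≈ 1370 N

Weight W = 150 × 9.81 = 1472 N acts straight down.
Horizontal: T_A cos 46° = T_B cos 27°  →  T_B = 0.7796 T_A.
Vertical: T_A sin 46° + T_B sin 27° = 1472.
Substituting the horizontal relation into the vertical equation gives 1.073 T_A = 1472, so T_A = 1371 N.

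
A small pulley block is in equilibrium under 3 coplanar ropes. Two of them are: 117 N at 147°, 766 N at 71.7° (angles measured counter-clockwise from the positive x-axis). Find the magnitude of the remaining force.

Sum the known components: ΣF_x = 142.4 N, ΣF_y = 791 N.
For equilibrium the remaining force must supply (−ΣF_x, −ΣF_y) = (-142.4, -791) N.
Magnitude = √((-142.4)² + (-791)²) = 803.7 N; direction = atan2(-791, -142.4) = 259.8°.

F ≈ 804 N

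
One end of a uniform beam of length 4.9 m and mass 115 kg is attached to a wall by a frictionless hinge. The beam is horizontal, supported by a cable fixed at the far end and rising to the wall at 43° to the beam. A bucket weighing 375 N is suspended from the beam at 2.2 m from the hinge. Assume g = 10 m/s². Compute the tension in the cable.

T ≈ 1090 N

Take torques about the hinge: T sin 43° · 4.9 = 115×10×2.45 + 375×2.2 = 3642.5 N·m.
So T = 3642.5 / (0.6820 × 4.9) = 1090 N.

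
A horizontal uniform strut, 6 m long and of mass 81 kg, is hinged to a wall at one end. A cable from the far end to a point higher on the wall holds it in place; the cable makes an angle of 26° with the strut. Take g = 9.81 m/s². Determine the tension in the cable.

Take torques about the hinge: T sin 26° · 6 = 81×9.81×3 = 2383.8 N·m.
So T = 2383.8 / (0.4384 × 6) = 906.32 N.

T ≈ 906 N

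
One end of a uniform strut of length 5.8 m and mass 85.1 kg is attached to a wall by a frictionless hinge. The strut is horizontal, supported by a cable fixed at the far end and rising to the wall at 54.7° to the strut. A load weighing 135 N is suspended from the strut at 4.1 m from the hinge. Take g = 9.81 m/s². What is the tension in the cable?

Take torques about the hinge: T sin 54.7° · 5.8 = 85.1×9.81×2.9 + 135×4.1 = 2974.5 N·m.
So T = 2974.5 / (0.8161 × 5.8) = 628.38 N.

T ≈ 628 N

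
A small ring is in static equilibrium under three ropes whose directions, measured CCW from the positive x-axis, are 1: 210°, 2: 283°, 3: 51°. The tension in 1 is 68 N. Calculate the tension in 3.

T_3 ≈ 82.5 N

Resolve: ΣF_x = 68 cos 210° + T_2 cos 283° + T_3 cos 51° = 0.
        ΣF_y = 68 sin 210° + T_2 sin 283° + T_3 sin 51° = 0.
The known terms sum to (-58.89, -34) N, so 0.2250 T_2 + 0.6293 T_3 = 58.89 and -0.9744 T_2 + 0.7771 T_3 = 34.
Solving simultaneously: T_2 = 30.92 N, T_3 = 82.52 N.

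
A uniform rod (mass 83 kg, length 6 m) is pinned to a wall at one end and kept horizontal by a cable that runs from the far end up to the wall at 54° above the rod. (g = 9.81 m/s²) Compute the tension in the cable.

Take torques about the hinge: T sin 54° · 6 = 83×9.81×3 = 2442.7 N·m.
So T = 2442.7 / (0.8090 × 6) = 503.22 N.

T ≈ 503 N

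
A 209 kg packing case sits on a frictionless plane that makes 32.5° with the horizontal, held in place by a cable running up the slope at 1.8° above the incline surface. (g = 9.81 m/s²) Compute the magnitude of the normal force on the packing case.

Take axes along and perpendicular to the incline. Weight components: W sin 32.5° = 1102 N down-slope, W cos 32.5° = 1729 N into the surface.
Along incline: T cos 1.8° = W sin 32.5° → T = 1102 N.
Perpendicular: N = W cos 32.5° − T sin 1.8° = 1695 N.

N ≈ 1690 N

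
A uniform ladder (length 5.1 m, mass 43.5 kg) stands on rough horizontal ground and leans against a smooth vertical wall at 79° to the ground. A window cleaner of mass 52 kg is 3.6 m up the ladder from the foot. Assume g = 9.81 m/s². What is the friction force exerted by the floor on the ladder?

f ≈ 111 N

Torques about the foot: N_wall · 5.1 sin 79° = 43.5×9.81×2.55 cos 79° + 52×9.81×3.6 cos 79° → N_wall = 111.47 N.
ΣF_x = 0: f_floor = N_wall = 111.47 N.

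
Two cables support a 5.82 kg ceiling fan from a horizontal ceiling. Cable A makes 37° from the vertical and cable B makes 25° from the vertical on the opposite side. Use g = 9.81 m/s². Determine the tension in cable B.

Angles from the horizontal: cable A is 90° − 37° = 53°, cable B is 90° − 25° = 65°.
Weight W = 5.82 × 9.81 = 57.09 N acts straight down.
Horizontal: T_A cos 53° = T_B cos 65°  →  T_A = 0.7022 T_B.
Vertical: T_A sin 53° + T_B sin 65° = 57.09.
Substituting the horizontal relation into the vertical equation gives 1.467 T_B = 57.09, so T_B = 38.92 N.

T_B ≈ 38.9 N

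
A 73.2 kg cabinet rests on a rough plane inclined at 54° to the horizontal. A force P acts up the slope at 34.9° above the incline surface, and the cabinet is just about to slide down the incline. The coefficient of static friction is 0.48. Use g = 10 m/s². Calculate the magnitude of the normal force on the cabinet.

On the verge of sliding down the incline, friction equals μN and acts up the slope.
Perpendicular: N + P sin 34.9° = W cos 54° = 430.3 N.
Along incline: P cos 34.9° + μN = W sin 54° with W sin 54° = 592.2 N.
Solving the pair for P and N: P = 707 N, N = 25.76 N (and f = μN = 12.36 N).

N ≈ 25.8 N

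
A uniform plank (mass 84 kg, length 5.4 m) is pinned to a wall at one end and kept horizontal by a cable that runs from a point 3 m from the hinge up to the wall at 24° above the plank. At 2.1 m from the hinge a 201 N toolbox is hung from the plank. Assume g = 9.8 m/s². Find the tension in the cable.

T ≈ 2170 N

Take torques about the hinge: T sin 24° · 3 = 84×9.8×2.7 + 201×2.1 = 2644.7 N·m.
So T = 2644.7 / (0.4067 × 3) = 2167.4 N.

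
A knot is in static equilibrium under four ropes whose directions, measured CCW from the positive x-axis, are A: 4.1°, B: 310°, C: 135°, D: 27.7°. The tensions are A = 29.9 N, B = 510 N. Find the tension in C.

T_C ≈ 534 N

Resolve: ΣF_x = 29.9 cos 4.1° + 510 cos 310° + T_C cos 135° + T_D cos 27.7° = 0.
        ΣF_y = 29.9 sin 4.1° + 510 sin 310° + T_C sin 135° + T_D sin 27.7° = 0.
The known terms sum to (357.6, -388.5) N, so -0.7071 T_C + 0.8854 T_D = -357.6 and 0.7071 T_C + 0.4648 T_D = 388.5.
Solving simultaneously: T_C = 534.4 N, T_D = 22.88 N.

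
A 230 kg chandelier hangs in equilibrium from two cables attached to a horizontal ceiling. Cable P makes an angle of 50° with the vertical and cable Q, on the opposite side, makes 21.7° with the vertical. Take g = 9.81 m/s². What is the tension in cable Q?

T_Q ≈ 1820 N

Angles from the horizontal: cable P is 90° − 50° = 40°, cable Q is 90° − 21.7° = 68.3°.
Weight W = 230 × 9.81 = 2256 N acts straight down.
Horizontal: T_P cos 40° = T_Q cos 68.3°  →  T_P = 0.4827 T_Q.
Vertical: T_P sin 40° + T_Q sin 68.3° = 2256.
Substituting the horizontal relation into the vertical equation gives 1.239 T_Q = 2256, so T_Q = 1820 N.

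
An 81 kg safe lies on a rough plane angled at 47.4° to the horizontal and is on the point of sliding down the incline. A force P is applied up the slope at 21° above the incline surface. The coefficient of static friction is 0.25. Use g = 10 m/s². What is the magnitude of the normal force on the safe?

On the verge of sliding down the incline, friction equals μN and acts up the slope.
Perpendicular: N + P sin 21° = W cos 47.4° = 548.3 N.
Along incline: P cos 21° + μN = W sin 47.4° with W sin 47.4° = 596.2 N.
Solving the pair for P and N: P = 544 N, N = 353.3 N (and f = μN = 88.32 N).

N ≈ 353 N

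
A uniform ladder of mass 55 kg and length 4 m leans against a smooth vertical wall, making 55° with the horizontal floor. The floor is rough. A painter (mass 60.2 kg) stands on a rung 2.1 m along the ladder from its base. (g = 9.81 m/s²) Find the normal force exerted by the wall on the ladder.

N_wall ≈ 406 N

Torques about the foot: N_wall · 4 sin 55° = 55×9.81×2 cos 55° + 60.2×9.81×2.1 cos 55° → N_wall = 405.99 N.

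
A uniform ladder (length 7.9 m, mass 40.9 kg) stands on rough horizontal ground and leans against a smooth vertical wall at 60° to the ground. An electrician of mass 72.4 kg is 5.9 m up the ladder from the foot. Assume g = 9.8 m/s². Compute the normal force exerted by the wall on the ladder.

Torques about the foot: N_wall · 7.9 sin 60° = 40.9×9.8×3.95 cos 60° + 72.4×9.8×5.9 cos 60° → N_wall = 421.64 N.

N_wall ≈ 422 N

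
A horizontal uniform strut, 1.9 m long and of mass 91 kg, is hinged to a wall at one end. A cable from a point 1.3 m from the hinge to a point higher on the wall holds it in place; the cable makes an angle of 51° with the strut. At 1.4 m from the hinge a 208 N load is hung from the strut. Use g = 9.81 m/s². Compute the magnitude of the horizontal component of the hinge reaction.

H_x ≈ 710 N

Take torques about the hinge: T sin 51° · 1.3 = 91×9.81×0.95 + 208×1.4 = 1139.3 N·m.
So T = 1139.3 / (0.7771 × 1.3) = 1127.7 N.
ΣF_x = 0: H_x = T cos 51° = 709.67 N.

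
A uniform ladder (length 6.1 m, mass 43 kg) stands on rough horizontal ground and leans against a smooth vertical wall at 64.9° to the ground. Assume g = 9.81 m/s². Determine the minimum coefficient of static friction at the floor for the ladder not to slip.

μ_min ≈ 0.234

ΣF_y = 0: N_floor = 43×9.81 = 421.83 N.
Torques about the foot: N_wall · 6.1 sin 64.9° = 43×9.81×3.05 cos 64.9° → N_wall = 98.8 N.
ΣF_x = 0: f_floor = N_wall = 98.8 N.
μ_min = f_floor / N_floor = 98.8 / 421.83 = 0.2342.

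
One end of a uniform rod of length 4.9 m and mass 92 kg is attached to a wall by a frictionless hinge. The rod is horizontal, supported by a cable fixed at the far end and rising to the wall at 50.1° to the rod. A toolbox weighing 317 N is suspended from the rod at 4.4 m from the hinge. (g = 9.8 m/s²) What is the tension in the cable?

Take torques about the hinge: T sin 50.1° · 4.9 = 92×9.8×2.45 + 317×4.4 = 3603.7 N·m.
So T = 3603.7 / (0.7672 × 4.9) = 958.66 N.

T ≈ 959 N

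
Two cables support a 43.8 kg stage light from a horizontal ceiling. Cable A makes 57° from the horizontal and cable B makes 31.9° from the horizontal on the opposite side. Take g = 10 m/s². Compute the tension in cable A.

T_A ≈ 372 N

Weight W = 43.8 × 10 = 438 N acts straight down.
Horizontal: T_A cos 57° = T_B cos 31.9°  →  T_B = 0.6415 T_A.
Vertical: T_A sin 57° + T_B sin 31.9° = 438.
Substituting the horizontal relation into the vertical equation gives 1.178 T_A = 438, so T_A = 371.9 N.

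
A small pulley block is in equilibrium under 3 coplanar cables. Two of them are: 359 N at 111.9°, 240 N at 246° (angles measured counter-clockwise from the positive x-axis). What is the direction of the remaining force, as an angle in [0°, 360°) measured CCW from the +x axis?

Sum the known components: ΣF_x = -231.5 N, ΣF_y = 113.8 N.
For equilibrium the remaining force must supply (−ΣF_x, −ΣF_y) = (231.5, -113.8) N.
Magnitude = √((231.5)² + (-113.8)²) = 258 N; direction = atan2(-113.8, 231.5) = 333.8°.

θ ≈ 334°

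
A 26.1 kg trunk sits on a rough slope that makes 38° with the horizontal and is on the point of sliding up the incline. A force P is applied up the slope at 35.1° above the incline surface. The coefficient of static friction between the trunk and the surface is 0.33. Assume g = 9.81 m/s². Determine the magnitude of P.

P ≈ 222 N

On the verge of sliding up the incline, friction equals μN and acts down the slope.
Perpendicular: N + P sin 35.1° = W cos 38° = 201.8 N.
Along incline: P cos 35.1° = W sin 38° + μN  with W sin 38° = 157.6 N.
Solving the pair for P and N: P = 222.5 N, N = 73.85 N (and f = μN = 24.37 N).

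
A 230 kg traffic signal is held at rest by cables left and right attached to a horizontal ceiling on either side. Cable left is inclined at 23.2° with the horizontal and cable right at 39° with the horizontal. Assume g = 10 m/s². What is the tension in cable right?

T_right ≈ 2390 N

Weight W = 230 × 10 = 2300 N acts straight down.
Horizontal: T_left cos 23.2° = T_right cos 39°  →  T_left = 0.8455 T_right.
Vertical: T_left sin 23.2° + T_right sin 39° = 2300.
Substituting the horizontal relation into the vertical equation gives 0.9624 T_right = 2300, so T_right = 2390 N.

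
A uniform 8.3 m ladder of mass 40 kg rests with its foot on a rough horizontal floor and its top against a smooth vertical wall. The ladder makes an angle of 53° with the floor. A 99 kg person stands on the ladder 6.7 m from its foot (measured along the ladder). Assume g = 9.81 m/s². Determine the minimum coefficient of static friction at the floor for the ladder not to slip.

ΣF_y = 0: N_floor = 40×9.81 + 99×9.81 = 1363.6 N.
Torques about the foot: N_wall · 8.3 sin 53° = 40×9.81×4.15 cos 53° + 99×9.81×6.7 cos 53° → N_wall = 738.61 N.
ΣF_x = 0: f_floor = N_wall = 738.61 N.
μ_min = f_floor / N_floor = 738.61 / 1363.6 = 0.5417.

μ_min ≈ 0.542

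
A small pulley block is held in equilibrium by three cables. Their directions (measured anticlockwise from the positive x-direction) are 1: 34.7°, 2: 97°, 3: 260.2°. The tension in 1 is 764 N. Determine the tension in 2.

T_2 ≈ 1890 N

Resolve: ΣF_x = 764 cos 34.7° + T_2 cos 97° + T_3 cos 260.2° = 0.
        ΣF_y = 764 sin 34.7° + T_2 sin 97° + T_3 sin 260.2° = 0.
The known terms sum to (628.1, 434.9) N, so -0.1219 T_2 − 0.1702 T_3 = -628.1 and 0.9925 T_2 − 0.9854 T_3 = -434.9.
Solving simultaneously: T_2 = 1885 N, T_3 = 2340 N.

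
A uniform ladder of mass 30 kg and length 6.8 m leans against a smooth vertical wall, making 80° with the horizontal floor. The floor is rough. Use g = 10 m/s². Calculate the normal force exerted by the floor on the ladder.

ΣF_y = 0: N_floor = 30×10 = 300 N.

N_floor ≈ 300 N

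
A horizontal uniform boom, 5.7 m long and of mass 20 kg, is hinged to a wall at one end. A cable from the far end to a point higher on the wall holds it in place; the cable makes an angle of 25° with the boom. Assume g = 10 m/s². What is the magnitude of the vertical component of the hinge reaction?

|H_y| ≈ 100 N

Take torques about the hinge: T sin 25° · 5.7 = 20×10×2.85 = 570 N·m.
So T = 570 / (0.4226 × 5.7) = 236.62 N.
ΣF_y = 0: H_y = (20×10) − T sin 25° = 200 − 100 = 100 N.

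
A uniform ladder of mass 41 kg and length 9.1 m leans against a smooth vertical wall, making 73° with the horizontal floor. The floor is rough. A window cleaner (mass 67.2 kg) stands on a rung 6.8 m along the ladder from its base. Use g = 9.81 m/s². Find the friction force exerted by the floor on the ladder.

Torques about the foot: N_wall · 9.1 sin 73° = 41×9.81×4.55 cos 73° + 67.2×9.81×6.8 cos 73° → N_wall = 212.09 N.
ΣF_x = 0: f_floor = N_wall = 212.09 N.

f ≈ 212 N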